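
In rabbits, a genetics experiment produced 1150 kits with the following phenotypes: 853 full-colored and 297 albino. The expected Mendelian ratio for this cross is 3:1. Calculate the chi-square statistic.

Total ratio parts = 4. Expected numbers out of 1150:
  full-colored: 1150 × 3/4 = 862.5
  albino: 1150 × 1/4 = 287.5
χ² = Σ (O − E)² / E
  full-colored: (853 − 862.5)² / 862.5 = 0.1046
  albino: (297 − 287.5)² / 287.5 = 0.3139
χ² = 0.1046 + 0.3139 = 0.4185 ≈ 0.419

0.419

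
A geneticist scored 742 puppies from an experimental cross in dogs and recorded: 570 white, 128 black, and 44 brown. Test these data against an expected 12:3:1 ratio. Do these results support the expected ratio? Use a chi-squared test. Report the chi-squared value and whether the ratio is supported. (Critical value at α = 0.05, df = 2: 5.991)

Expected counts for N = 742 under a 12:3:1 ratio (total parts = 16):
  white: 742 × 12/16 = 556.5
  black: 742 × 3/16 = 139.125
  brown: 742 × 1/16 = 46.375
χ² = Σ (O − E)² / E
  white: (570 − 556.5)² / 556.5 = 0.3275
  black: (128 − 139.125)² / 139.125 = 0.8896
  brown: (44 − 46.375)² / 46.375 = 0.1216
χ² = 0.3275 + 0.8896 + 0.1216 = 1.3387 ≈ 1.339
Degrees of freedom = 3 − 1 = 2; critical value at α = 0.05 is 5.991.
Since 1.339 < 5.991, we fail to reject the null hypothesis — the data are consistent with the 12:3:1 ratio.

1.339; consistent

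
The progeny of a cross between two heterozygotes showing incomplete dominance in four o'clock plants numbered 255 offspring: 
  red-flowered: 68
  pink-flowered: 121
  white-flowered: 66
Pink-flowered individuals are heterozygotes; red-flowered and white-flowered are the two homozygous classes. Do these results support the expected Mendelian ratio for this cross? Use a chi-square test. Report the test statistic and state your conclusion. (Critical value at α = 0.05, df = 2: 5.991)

With incomplete dominance, a heterozygote × heterozygote cross gives a 1:2:1 phenotypic ratio.
Expected counts for N = 255 under a 1:2:1 ratio (total parts = 4):
  red-flowered: 255 × 1/4 = 63.75
  pink-flowered: 255 × 2/4 = 127.5
  white-flowered: 255 × 1/4 = 63.75
χ² = Σ (O − E)² / E
  red-flowered: (68 − 63.75)² / 63.75 = 0.2833
  pink-flowered: (121 − 127.5)² / 127.5 = 0.3314
  white-flowered: (66 − 63.75)² / 63.75 = 0.0794
χ² = 0.2833 + 0.3314 + 0.0794 = 0.6941 ≈ 0.694
Degrees of freedom = 3 − 1 = 2; critical value at α = 0.05 is 5.991.
Since 0.694 < 5.991, we fail to reject the null hypothesis — the data are consistent with the 1:2:1 ratio.

0.694; consistent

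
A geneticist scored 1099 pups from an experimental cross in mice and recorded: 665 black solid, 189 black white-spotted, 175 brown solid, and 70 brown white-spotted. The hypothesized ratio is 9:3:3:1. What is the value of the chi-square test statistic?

Under the 9:3:3:1 hypothesis (Σ ratio = 16, N = 1099):
  black solid: 1099 × 9/16 = 618.1875
  black white-spotted: 1099 × 3/16 = 206.0625
  brown solid: 1099 × 3/16 = 206.0625
  brown white-spotted: 1099 × 1/16 = 68.6875
χ² = Σ (O − E)² / E
  black solid: (665 − 618.1875)² / 618.1875 = 3.5449
  black white-spotted: (189 − 206.0625)² / 206.0625 = 1.4128
  brown solid: (175 − 206.0625)² / 206.0625 = 4.6825
  brown white-spotted: (70 − 68.6875)² / 68.6875 = 0.0251
χ² = 3.5449 + 1.4128 + 4.6825 + 0.0251 = 9.6653 ≈ 9.665

9.665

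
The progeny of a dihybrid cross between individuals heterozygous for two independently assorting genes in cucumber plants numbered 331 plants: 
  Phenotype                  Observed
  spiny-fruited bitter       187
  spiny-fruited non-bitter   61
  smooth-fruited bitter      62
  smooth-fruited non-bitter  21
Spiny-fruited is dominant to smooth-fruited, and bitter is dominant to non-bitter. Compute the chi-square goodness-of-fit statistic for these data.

0.027

A dihybrid F₂ with independent assortment and complete dominance at both loci gives a 9:3:3:1 phenotypic ratio.
Expected counts for N = 331 under a 9:3:3:1 ratio (total parts = 16):
  spiny-fruited bitter: 331 × 9/16 = 186.1875
  spiny-fruited non-bitter: 331 × 3/16 = 62.0625
  smooth-fruited bitter: 331 × 3/16 = 62.0625
  smooth-fruited non-bitter: 331 × 1/16 = 20.6875
χ² = Σ (O − E)² / E
  spiny-fruited bitter: (187 − 186.1875)² / 186.1875 = 0.0035
  spiny-fruited non-bitter: (61 − 62.0625)² / 62.0625 = 0.0182
  smooth-fruited bitter: (62 − 62.0625)² / 62.0625 = 0.0001
  smooth-fruited non-bitter: (21 − 20.6875)² / 20.6875 = 0.0047
χ² = 0.0035 + 0.0182 + 0.0001 + 0.0047 = 0.0265 ≈ 0.027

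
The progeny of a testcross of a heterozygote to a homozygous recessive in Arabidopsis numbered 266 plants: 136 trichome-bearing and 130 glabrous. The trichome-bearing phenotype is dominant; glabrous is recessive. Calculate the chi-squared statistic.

A testcross of a heterozygote (Aa × aa) gives a 1:1 phenotypic ratio.
The 1:1 ratio has 2 parts, so with N = 266 the expected counts are:
  trichome-bearing: 266 × 1/2 = 133
  glabrous: 266 × 1/2 = 133
χ² = Σ (O − E)² / E
  trichome-bearing: (136 − 133)² / 133 = 0.0677
  glabrous: (130 − 133)² / 133 = 0.0677
χ² = 0.0677 + 0.0677 = 0.1354 ≈ 0.135

0.135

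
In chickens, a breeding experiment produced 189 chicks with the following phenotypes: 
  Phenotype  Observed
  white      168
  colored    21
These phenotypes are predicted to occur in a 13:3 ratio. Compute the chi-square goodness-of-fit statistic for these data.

7.239

Under the 13:3 hypothesis (Σ ratio = 16, N = 189):
  white: 189 × 13/16 = 153.5625
  colored: 189 × 3/16 = 35.4375
χ² = Σ (O − E)² / E
  white: (168 − 153.5625)² / 153.5625 = 1.3574
  colored: (21 − 35.4375)² / 35.4375 = 5.8819
χ² = 1.3574 + 5.8819 = 7.2393 ≈ 7.239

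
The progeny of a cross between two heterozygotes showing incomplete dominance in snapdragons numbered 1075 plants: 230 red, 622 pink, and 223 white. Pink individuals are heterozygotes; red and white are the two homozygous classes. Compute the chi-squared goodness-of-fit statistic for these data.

With incomplete dominance, a heterozygote × heterozygote cross gives a 1:2:1 phenotypic ratio.
The 1:2:1 ratio has 4 parts, so with N = 1075 the expected counts are:
  red: 1075 × 1/4 = 268.75
  pink: 1075 × 2/4 = 537.5
  white: 1075 × 1/4 = 268.75
χ² = Σ (O − E)² / E
  red: (230 − 268.75)² / 268.75 = 5.5872
  pink: (622 − 537.5)² / 537.5 = 13.2842
  white: (223 − 268.75)² / 268.75 = 7.7881
χ² = 5.5872 + 13.2842 + 7.7881 = 26.6595 ≈ 26.660

26.660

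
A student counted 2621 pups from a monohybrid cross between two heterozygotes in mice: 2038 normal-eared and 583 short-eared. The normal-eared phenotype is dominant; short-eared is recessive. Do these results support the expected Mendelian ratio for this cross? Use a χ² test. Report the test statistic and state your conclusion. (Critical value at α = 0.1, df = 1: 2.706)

For a monohybrid cross between heterozygotes with complete dominance, the expected phenotypic ratio is 3:1.
Expected counts for N = 2621 under a 3:1 ratio (total parts = 4):
  normal-eared: 2621 × 3/4 = 1965.75
  short-eared: 2621 × 1/4 = 655.25
χ² = Σ (O − E)² / E
  normal-eared: (2038 − 1965.75)² / 1965.75 = 2.6555
  short-eared: (583 − 655.25)² / 655.25 = 7.9665
χ² = 2.6555 + 7.9665 = 10.622
Degrees of freedom = 2 − 1 = 1; critical value at α = 0.1 is 2.706.
Since 10.622 > 2.706, we reject the null hypothesis — the data do not fit the 3:1 ratio.

10.622; not consistent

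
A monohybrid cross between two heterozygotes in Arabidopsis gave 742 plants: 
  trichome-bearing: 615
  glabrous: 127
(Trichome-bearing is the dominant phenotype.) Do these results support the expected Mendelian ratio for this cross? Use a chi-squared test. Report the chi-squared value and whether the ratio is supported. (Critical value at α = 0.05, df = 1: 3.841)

For a monohybrid cross between heterozygotes with complete dominance, the expected phenotypic ratio is 3:1.
Under the 3:1 hypothesis (Σ ratio = 4, N = 742):
  trichome-bearing: 742 × 3/4 = 556.5
  glabrous: 742 × 1/4 = 185.5
χ² = Σ (O − E)² / E
  trichome-bearing: (615 − 556.5)² / 556.5 = 6.1496
  glabrous: (127 − 185.5)² / 185.5 = 18.4488
χ² = 6.1496 + 18.4488 = 24.5984 ≈ 24.598
Degrees of freedom = 2 − 1 = 1; critical value at α = 0.05 is 3.841.
Since 24.598 > 3.841, we reject the null hypothesis — the data do not fit the 3:1 ratio.

24.598; not consistent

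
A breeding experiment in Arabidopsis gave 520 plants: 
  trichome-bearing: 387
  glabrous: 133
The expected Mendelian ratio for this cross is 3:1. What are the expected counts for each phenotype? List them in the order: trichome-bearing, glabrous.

390, 130

Total ratio parts = 4. Expected numbers out of 520:
  trichome-bearing: 520 × 3/4 = 390
  glabrous: 520 × 1/4 = 130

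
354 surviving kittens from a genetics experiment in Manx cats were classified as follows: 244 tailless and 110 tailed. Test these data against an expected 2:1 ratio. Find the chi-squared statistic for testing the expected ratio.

Under the 2:1 hypothesis (Σ ratio = 3, N = 354):
  tailless: 354 × 2/3 = 236
  tailed: 354 × 1/3 = 118
χ² = Σ (O − E)² / E
  tailless: (244 − 236)² / 236 = 0.2712
  tailed: (110 − 118)² / 118 = 0.5424
χ² = 0.2712 + 0.5424 = 0.8136 ≈ 0.814

0.814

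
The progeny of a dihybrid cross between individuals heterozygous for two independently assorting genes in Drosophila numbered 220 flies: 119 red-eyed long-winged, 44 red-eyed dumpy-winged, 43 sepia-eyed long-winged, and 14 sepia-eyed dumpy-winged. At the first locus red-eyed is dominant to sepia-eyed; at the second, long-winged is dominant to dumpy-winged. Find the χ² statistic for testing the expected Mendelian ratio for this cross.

A dihybrid F₂ with independent assortment and complete dominance at both loci gives a 9:3:3:1 phenotypic ratio.
Total ratio parts = 16. Expected numbers out of 220:
  red-eyed long-winged: 220 × 9/16 = 123.75
  red-eyed dumpy-winged: 220 × 3/16 = 41.25
  sepia-eyed long-winged: 220 × 3/16 = 41.25
  sepia-eyed dumpy-winged: 220 × 1/16 = 13.75
χ² = Σ (O − E)² / E
  red-eyed long-winged: (119 − 123.75)² / 123.75 = 0.1823
  red-eyed dumpy-winged: (44 − 41.25)² / 41.25 = 0.1833
  sepia-eyed long-winged: (43 − 41.25)² / 41.25 = 0.0742
  sepia-eyed dumpy-winged: (14 − 13.75)² / 13.75 = 0.0045
χ² = 0.1823 + 0.1833 + 0.0742 + 0.0045 = 0.4443 ≈ 0.444

0.444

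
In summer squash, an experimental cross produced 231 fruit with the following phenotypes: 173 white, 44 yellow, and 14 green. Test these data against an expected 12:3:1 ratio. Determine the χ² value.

0.025

Expected counts for N = 231 under a 12:3:1 ratio (total parts = 16):
  white: 231 × 12/16 = 173.25
  yellow: 231 × 3/16 = 43.3125
  green: 231 × 1/16 = 14.4375
χ² = Σ (O − E)² / E
  white: (173 − 173.25)² / 173.25 = 0.0004
  yellow: (44 − 43.3125)² / 43.3125 = 0.0109
  green: (14 − 14.4375)² / 14.4375 = 0.0133
χ² = 0.0004 + 0.0109 + 0.0133 = 0.0246 ≈ 0.025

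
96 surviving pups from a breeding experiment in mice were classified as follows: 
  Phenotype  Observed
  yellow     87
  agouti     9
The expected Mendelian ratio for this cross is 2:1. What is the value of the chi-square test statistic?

The 2:1 ratio has 3 parts, so with N = 96 the expected counts are:
  yellow: 96 × 2/3 = 64
  agouti: 96 × 1/3 = 32
χ² = Σ (O − E)² / E
  yellow: (87 − 64)² / 64 = 8.2656
  agouti: (9 − 32)² / 32 = 16.5312
χ² = 8.2656 + 16.5312 = 24.7968 ≈ 24.797

24.797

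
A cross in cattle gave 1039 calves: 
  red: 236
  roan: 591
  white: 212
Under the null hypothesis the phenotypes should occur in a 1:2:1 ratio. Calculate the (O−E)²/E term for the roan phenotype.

9.841

The 1:2:1 ratio has 4 parts, so with N = 1039 the expected counts are:
  red: 1039 × 1/4 = 259.75
  roan: 1039 × 2/4 = 519.5
  white: 1039 × 1/4 = 259.75
Contribution of roan: (591 − 519.5)² / 519.5 = 9.8407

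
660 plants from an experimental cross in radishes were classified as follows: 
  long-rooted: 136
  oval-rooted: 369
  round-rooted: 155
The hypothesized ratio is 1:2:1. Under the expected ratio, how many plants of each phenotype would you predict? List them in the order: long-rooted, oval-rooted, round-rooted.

165, 330, 165

Under the 1:2:1 hypothesis (Σ ratio = 4, N = 660):
  long-rooted: 660 × 1/4 = 165
  oval-rooted: 660 × 2/4 = 330
  round-rooted: 660 × 1/4 = 165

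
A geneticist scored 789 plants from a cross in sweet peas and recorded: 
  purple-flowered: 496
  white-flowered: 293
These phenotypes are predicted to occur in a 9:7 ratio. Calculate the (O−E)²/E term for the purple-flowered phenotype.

6.137

The 9:7 ratio has 16 parts, so with N = 789 the expected counts are:
  purple-flowered: 789 × 9/16 = 443.8125
  white-flowered: 789 × 7/16 = 345.1875
Contribution of purple-flowered: (496 − 443.8125)² / 443.8125 = 6.1367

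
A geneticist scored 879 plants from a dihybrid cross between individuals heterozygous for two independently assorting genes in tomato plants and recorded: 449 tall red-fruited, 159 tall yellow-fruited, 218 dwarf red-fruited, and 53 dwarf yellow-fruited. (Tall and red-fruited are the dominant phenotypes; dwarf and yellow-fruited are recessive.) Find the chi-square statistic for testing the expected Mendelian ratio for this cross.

21.613

A dihybrid F₂ with independent assortment and complete dominance at both loci gives a 9:3:3:1 phenotypic ratio.
Expected counts for N = 879 under a 9:3:3:1 ratio (total parts = 16):
  tall red-fruited: 879 × 9/16 = 494.4375
  tall yellow-fruited: 879 × 3/16 = 164.8125
  dwarf red-fruited: 879 × 3/16 = 164.8125
  dwarf yellow-fruited: 879 × 1/16 = 54.9375
χ² = Σ (O − E)² / E
  tall red-fruited: (449 − 494.4375)² / 494.4375 = 4.1756
  tall yellow-fruited: (159 − 164.8125)² / 164.8125 = 0.2050
  dwarf red-fruited: (218 − 164.8125)² / 164.8125 = 17.1644
  dwarf yellow-fruited: (53 − 54.9375)² / 54.9375 = 0.0683
χ² = 4.1756 + 0.2050 + 17.1644 + 0.0683 = 21.6133 ≈ 21.613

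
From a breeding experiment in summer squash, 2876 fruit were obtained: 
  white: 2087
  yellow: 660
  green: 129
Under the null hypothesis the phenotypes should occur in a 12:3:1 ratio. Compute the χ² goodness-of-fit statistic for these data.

Total ratio parts = 16. Expected numbers out of 2876:
  white: 2876 × 12/16 = 2157
  yellow: 2876 × 3/16 = 539.25
  green: 2876 × 1/16 = 179.75
χ² = Σ (O − E)² / E
  white: (2087 − 2157)² / 2157 = 2.2717
  yellow: (660 − 539.25)² / 539.25 = 27.0386
  green: (129 − 179.75)² / 179.75 = 14.3286
χ² = 2.2717 + 27.0386 + 14.3286 = 43.6389 ≈ 43.639

43.639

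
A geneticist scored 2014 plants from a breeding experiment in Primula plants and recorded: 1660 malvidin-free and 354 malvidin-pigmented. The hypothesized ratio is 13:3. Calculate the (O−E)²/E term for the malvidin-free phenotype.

Under the 13:3 hypothesis (Σ ratio = 16, N = 2014):
  malvidin-free: 2014 × 13/16 = 1636.375
  malvidin-pigmented: 2014 × 3/16 = 377.625
Contribution of malvidin-free: (1660 − 1636.375)² / 1636.375 = 0.3411

0.341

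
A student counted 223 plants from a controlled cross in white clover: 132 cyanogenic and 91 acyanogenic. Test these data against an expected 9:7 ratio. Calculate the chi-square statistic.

0.785

Expected counts for N = 223 under a 9:7 ratio (total parts = 16):
  cyanogenic: 223 × 9/16 = 125.4375
  acyanogenic: 223 × 7/16 = 97.5625
χ² = Σ (O − E)² / E
  cyanogenic: (132 − 125.4375)² / 125.4375 = 0.3433
  acyanogenic: (91 − 97.5625)² / 97.5625 = 0.4414
χ² = 0.3433 + 0.4414 = 0.7847 ≈ 0.785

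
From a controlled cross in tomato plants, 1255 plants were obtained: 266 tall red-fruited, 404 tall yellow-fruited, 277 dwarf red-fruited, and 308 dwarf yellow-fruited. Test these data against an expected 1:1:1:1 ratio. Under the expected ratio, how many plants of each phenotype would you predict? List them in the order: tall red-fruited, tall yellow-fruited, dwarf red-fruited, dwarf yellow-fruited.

313.75, 313.75, 313.75, 313.75

The 1:1:1:1 ratio has 4 parts, so with N = 1255 the expected counts are:
  tall red-fruited: 1255 × 1/4 = 313.75
  tall yellow-fruited: 1255 × 1/4 = 313.75
  dwarf red-fruited: 1255 × 1/4 = 313.75
  dwarf yellow-fruited: 1255 × 1/4 = 313.75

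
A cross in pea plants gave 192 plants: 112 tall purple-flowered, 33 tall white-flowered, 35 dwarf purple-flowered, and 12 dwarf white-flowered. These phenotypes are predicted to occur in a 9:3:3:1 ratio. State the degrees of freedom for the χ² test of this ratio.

3

A goodness-of-fit test with 4 phenotype classes has df = 4 − 1 = 3.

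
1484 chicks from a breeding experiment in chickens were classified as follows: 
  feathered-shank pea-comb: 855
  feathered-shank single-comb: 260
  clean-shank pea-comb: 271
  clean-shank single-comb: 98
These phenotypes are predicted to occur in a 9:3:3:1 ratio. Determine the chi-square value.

2.174

Under the 9:3:3:1 hypothesis (Σ ratio = 16, N = 1484):
  feathered-shank pea-comb: 1484 × 9/16 = 834.75
  feathered-shank single-comb: 1484 × 3/16 = 278.25
  clean-shank pea-comb: 1484 × 3/16 = 278.25
  clean-shank single-comb: 1484 × 1/16 = 92.75
χ² = Σ (O − E)² / E
  feathered-shank pea-comb: (855 − 834.75)² / 834.75 = 0.4912
  feathered-shank single-comb: (260 − 278.25)² / 278.25 = 1.1970
  clean-shank pea-comb: (271 − 278.25)² / 278.25 = 0.1889
  clean-shank single-comb: (98 − 92.75)² / 92.75 = 0.2972
χ² = 0.4912 + 1.1970 + 0.1889 + 0.2972 = 2.1743 ≈ 2.174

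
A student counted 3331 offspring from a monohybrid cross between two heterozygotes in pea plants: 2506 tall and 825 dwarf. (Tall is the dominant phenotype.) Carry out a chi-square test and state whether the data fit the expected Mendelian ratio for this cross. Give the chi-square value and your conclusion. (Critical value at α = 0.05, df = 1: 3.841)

0.096; consistent

For a monohybrid cross between heterozygotes with complete dominance, the expected phenotypic ratio is 3:1.
Total ratio parts = 4. Expected numbers out of 3331:
  tall: 3331 × 3/4 = 2498.25
  dwarf: 3331 × 1/4 = 832.75
χ² = Σ (O − E)² / E
  tall: (2506 − 2498.25)² / 2498.25 = 0.0240
  dwarf: (825 − 832.75)² / 832.75 = 0.0721
χ² = 0.0240 + 0.0721 = 0.0961 ≈ 0.096
Degrees of freedom = 2 − 1 = 1; critical value at α = 0.05 is 3.841.
Since 0.096 < 3.841, we fail to reject the null hypothesis — the data are consistent with the 3:1 ratio.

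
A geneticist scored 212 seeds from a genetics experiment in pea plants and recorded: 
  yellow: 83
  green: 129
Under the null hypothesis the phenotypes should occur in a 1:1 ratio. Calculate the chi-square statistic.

Under the 1:1 hypothesis (Σ ratio = 2, N = 212):
  yellow: 212 × 1/2 = 106
  green: 212 × 1/2 = 106
χ² = Σ (O − E)² / E
  yellow: (83 − 106)² / 106 = 4.9906
  green: (129 − 106)² / 106 = 4.9906
χ² = 4.9906 + 4.9906 = 9.9812 ≈ 9.981

9.981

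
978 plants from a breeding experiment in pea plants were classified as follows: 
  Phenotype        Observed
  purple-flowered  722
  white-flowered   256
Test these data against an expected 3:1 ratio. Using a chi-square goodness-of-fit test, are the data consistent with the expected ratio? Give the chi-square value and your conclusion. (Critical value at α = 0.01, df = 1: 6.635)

0.721; consistent

Expected counts for N = 978 under a 3:1 ratio (total parts = 4):
  purple-flowered: 978 × 3/4 = 733.5
  white-flowered: 978 × 1/4 = 244.5
χ² = Σ (O − E)² / E
  purple-flowered: (722 − 733.5)² / 733.5 = 0.1803
  white-flowered: (256 − 244.5)² / 244.5 = 0.5409
χ² = 0.1803 + 0.5409 = 0.7212 ≈ 0.721
Degrees of freedom = 2 − 1 = 1; critical value at α = 0.01 is 6.635.
Since 0.721 < 6.635, we fail to reject the null hypothesis — the data are consistent with the 3:1 ratio.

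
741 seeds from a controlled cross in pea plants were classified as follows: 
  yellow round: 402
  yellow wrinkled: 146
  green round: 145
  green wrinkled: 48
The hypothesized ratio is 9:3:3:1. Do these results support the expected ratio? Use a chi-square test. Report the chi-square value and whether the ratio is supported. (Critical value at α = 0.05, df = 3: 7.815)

1.211; consistent

Under the 9:3:3:1 hypothesis (Σ ratio = 16, N = 741):
  yellow round: 741 × 9/16 = 416.8125
  yellow wrinkled: 741 × 3/16 = 138.9375
  green round: 741 × 3/16 = 138.9375
  green wrinkled: 741 × 1/16 = 46.3125
χ² = Σ (O − E)² / E
  yellow round: (402 − 416.8125)² / 416.8125 = 0.5264
  yellow wrinkled: (146 − 138.9375)² / 138.9375 = 0.3590
  green round: (145 − 138.9375)² / 138.9375 = 0.2645
  green wrinkled: (48 − 46.3125)² / 46.3125 = 0.0615
χ² = 0.5264 + 0.3590 + 0.2645 + 0.0615 = 1.2114 ≈ 1.211
Degrees of freedom = 4 − 1 = 3; critical value at α = 0.05 is 7.815.
Since 1.211 < 7.815, we fail to reject the null hypothesis — the data are consistent with the 9:3:3:1 ratio.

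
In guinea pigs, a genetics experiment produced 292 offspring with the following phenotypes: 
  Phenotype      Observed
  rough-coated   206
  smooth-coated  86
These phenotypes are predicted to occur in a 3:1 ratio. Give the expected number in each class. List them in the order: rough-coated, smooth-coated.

The 3:1 ratio has 4 parts, so with N = 292 the expected counts are:
  rough-coated: 292 × 3/4 = 219
  smooth-coated: 292 × 1/4 = 73

219, 73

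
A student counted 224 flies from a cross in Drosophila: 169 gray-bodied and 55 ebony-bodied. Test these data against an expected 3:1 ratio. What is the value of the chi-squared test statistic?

Under the 3:1 hypothesis (Σ ratio = 4, N = 224):
  gray-bodied: 224 × 3/4 = 168
  ebony-bodied: 224 × 1/4 = 56
χ² = Σ (O − E)² / E
  gray-bodied: (169 − 168)² / 168 = 0.0060
  ebony-bodied: (55 − 56)² / 56 = 0.0179
χ² = 0.0060 + 0.0179 = 0.0239 ≈ 0.024

0.024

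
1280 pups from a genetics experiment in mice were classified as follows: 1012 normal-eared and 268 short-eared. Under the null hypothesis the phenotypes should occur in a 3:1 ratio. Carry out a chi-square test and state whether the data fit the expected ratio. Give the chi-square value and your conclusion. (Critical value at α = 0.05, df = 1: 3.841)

11.267; not consistent

Total ratio parts = 4. Expected numbers out of 1280:
  normal-eared: 1280 × 3/4 = 960
  short-eared: 1280 × 1/4 = 320
χ² = Σ (O − E)² / E
  normal-eared: (1012 − 960)² / 960 = 2.8167
  short-eared: (268 − 320)² / 320 = 8.4500
χ² = 2.8167 + 8.4500 = 11.2667 ≈ 11.267
Degrees of freedom = 2 − 1 = 1; critical value at α = 0.05 is 3.841.
Since 11.267 > 3.841, we reject the null hypothesis — the data do not fit the 3:1 ratio.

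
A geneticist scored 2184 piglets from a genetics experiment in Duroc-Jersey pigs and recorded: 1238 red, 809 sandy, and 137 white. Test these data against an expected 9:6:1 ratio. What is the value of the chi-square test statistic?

0.197

Total ratio parts = 16. Expected numbers out of 2184:
  red: 2184 × 9/16 = 1228.5
  sandy: 2184 × 6/16 = 819
  white: 2184 × 1/16 = 136.5
χ² = Σ (O − E)² / E
  red: (1238 − 1228.5)² / 1228.5 = 0.0735
  sandy: (809 − 819)² / 819 = 0.1221
  white: (137 − 136.5)² / 136.5 = 0.0018
χ² = 0.0735 + 0.1221 + 0.0018 = 0.1974 ≈ 0.197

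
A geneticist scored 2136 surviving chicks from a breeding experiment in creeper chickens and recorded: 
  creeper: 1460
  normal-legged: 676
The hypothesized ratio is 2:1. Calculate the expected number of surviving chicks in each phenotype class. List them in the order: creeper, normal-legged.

Total ratio parts = 3. Expected numbers out of 2136:
  creeper: 2136 × 2/3 = 1424
  normal-legged: 2136 × 1/3 = 712

1424, 712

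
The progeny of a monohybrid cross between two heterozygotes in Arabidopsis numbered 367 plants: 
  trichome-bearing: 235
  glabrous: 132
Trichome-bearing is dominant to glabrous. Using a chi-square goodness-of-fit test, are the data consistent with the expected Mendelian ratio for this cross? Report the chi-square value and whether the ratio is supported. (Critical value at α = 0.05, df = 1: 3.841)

23.543; not consistent

For a monohybrid cross between heterozygotes with complete dominance, the expected phenotypic ratio is 3:1.
Under the 3:1 hypothesis (Σ ratio = 4, N = 367):
  trichome-bearing: 367 × 3/4 = 275.25
  glabrous: 367 × 1/4 = 91.75
χ² = Σ (O − E)² / E
  trichome-bearing: (235 − 275.25)² / 275.25 = 5.8858
  glabrous: (132 − 91.75)² / 91.75 = 17.6574
χ² = 5.8858 + 17.6574 = 23.5432 ≈ 23.543
Degrees of freedom = 2 − 1 = 1; critical value at α = 0.05 is 3.841.
Since 23.543 > 3.841, we reject the null hypothesis — the data do not fit the 3:1 ratio.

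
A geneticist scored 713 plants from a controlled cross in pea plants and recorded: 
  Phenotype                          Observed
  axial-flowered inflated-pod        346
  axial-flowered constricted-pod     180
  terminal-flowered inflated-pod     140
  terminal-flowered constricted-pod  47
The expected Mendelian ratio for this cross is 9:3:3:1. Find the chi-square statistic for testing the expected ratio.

24.035

Under the 9:3:3:1 hypothesis (Σ ratio = 16, N = 713):
  axial-flowered inflated-pod: 713 × 9/16 = 401.0625
  axial-flowered constricted-pod: 713 × 3/16 = 133.6875
  terminal-flowered inflated-pod: 713 × 3/16 = 133.6875
  terminal-flowered constricted-pod: 713 × 1/16 = 44.5625
χ² = Σ (O − E)² / E
  axial-flowered inflated-pod: (346 − 401.0625)² / 401.0625 = 7.5596
  axial-flowered constricted-pod: (180 − 133.6875)² / 133.6875 = 16.0437
  terminal-flowered inflated-pod: (140 − 133.6875)² / 133.6875 = 0.2981
  terminal-flowered constricted-pod: (47 − 44.5625)² / 44.5625 = 0.1333
χ² = 7.5596 + 16.0437 + 0.2981 + 0.1333 = 24.0347 ≈ 24.035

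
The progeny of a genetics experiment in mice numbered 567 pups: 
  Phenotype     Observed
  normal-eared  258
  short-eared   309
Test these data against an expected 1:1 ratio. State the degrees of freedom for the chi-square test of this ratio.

1

A goodness-of-fit test with 2 phenotype classes has df = 2 − 1 = 1.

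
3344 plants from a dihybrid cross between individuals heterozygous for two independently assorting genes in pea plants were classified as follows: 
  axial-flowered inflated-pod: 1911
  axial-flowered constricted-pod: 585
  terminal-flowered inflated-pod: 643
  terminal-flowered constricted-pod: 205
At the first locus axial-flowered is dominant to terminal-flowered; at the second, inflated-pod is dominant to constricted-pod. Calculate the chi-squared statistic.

3.777

A dihybrid F₂ with independent assortment and complete dominance at both loci gives a 9:3:3:1 phenotypic ratio.
Total ratio parts = 16. Expected numbers out of 3344:
  axial-flowered inflated-pod: 3344 × 9/16 = 1881
  axial-flowered constricted-pod: 3344 × 3/16 = 627
  terminal-flowered inflated-pod: 3344 × 3/16 = 627
  terminal-flowered constricted-pod: 3344 × 1/16 = 209
χ² = Σ (O − E)² / E
  axial-flowered inflated-pod: (1911 − 1881)² / 1881 = 0.4785
  axial-flowered constricted-pod: (585 − 627)² / 627 = 2.8134
  terminal-flowered inflated-pod: (643 − 627)² / 627 = 0.4083
  terminal-flowered constricted-pod: (205 − 209)² / 209 = 0.0766
χ² = 0.4785 + 2.8134 + 0.4083 + 0.0766 = 3.7768 ≈ 3.777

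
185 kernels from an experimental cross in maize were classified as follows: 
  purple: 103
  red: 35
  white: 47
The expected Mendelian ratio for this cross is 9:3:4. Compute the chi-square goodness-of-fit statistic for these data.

0.026

Under the 9:3:4 hypothesis (Σ ratio = 16, N = 185):
  purple: 185 × 9/16 = 104.0625
  red: 185 × 3/16 = 34.6875
  white: 185 × 4/16 = 46.25
χ² = Σ (O − E)² / E
  purple: (103 − 104.0625)² / 104.0625 = 0.0108
  red: (35 − 34.6875)² / 34.6875 = 0.0028
  white: (47 − 46.25)² / 46.25 = 0.0122
χ² = 0.0108 + 0.0028 + 0.0122 = 0.0258 ≈ 0.026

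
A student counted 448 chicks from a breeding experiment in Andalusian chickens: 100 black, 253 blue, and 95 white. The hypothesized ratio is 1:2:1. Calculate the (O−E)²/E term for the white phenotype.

Expected counts for N = 448 under a 1:2:1 ratio (total parts = 4):
  black: 448 × 1/4 = 112
  blue: 448 × 2/4 = 224
  white: 448 × 1/4 = 112
Contribution of white: (95 − 112)² / 112 = 2.5804

2.580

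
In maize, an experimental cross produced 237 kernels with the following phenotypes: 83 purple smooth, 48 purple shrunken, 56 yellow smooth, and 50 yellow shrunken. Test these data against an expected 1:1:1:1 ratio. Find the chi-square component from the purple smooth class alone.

The 1:1:1:1 ratio has 4 parts, so with N = 237 the expected counts are:
  purple smooth: 237 × 1/4 = 59.25
  purple shrunken: 237 × 1/4 = 59.25
  yellow smooth: 237 × 1/4 = 59.25
  yellow shrunken: 237 × 1/4 = 59.25
Contribution of purple smooth: (83 − 59.25)² / 59.25 = 9.5200

9.520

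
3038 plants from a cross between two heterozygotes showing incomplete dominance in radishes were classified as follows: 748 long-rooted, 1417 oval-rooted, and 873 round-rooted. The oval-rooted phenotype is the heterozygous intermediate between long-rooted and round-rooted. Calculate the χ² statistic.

With incomplete dominance, a heterozygote × heterozygote cross gives a 1:2:1 phenotypic ratio.
Expected counts for N = 3038 under a 1:2:1 ratio (total parts = 4):
  long-rooted: 3038 × 1/4 = 759.5
  oval-rooted: 3038 × 2/4 = 1519
  round-rooted: 3038 × 1/4 = 759.5
χ² = Σ (O − E)² / E
  long-rooted: (748 − 759.5)² / 759.5 = 0.1741
  oval-rooted: (1417 − 1519)² / 1519 = 6.8492
  round-rooted: (873 − 759.5)² / 759.5 = 16.9615
χ² = 0.1741 + 6.8492 + 16.9615 = 23.9848 ≈ 23.985

23.985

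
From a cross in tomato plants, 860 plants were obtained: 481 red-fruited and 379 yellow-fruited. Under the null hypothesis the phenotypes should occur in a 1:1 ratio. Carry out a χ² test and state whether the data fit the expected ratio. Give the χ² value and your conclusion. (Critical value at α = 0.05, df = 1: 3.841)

Under the 1:1 hypothesis (Σ ratio = 2, N = 860):
  red-fruited: 860 × 1/2 = 430
  yellow-fruited: 860 × 1/2 = 430
χ² = Σ (O − E)² / E
  red-fruited: (481 − 430)² / 430 = 6.0488
  yellow-fruited: (379 − 430)² / 430 = 6.0488
χ² = 6.0488 + 6.0488 = 12.0976 ≈ 12.098
Degrees of freedom = 2 − 1 = 1; critical value at α = 0.05 is 3.841.
Since 12.098 > 3.841, we reject the null hypothesis — the data do not fit the 1:1 ratio.

12.098; not consistent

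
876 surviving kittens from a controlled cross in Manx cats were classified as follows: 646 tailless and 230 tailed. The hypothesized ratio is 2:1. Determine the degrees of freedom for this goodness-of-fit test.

A goodness-of-fit test with 2 phenotype classes has df = 2 − 1 = 1.

1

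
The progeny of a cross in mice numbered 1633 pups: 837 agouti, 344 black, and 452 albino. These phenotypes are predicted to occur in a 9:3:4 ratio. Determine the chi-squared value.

Total ratio parts = 16. Expected numbers out of 1633:
  agouti: 1633 × 9/16 = 918.5625
  black: 1633 × 3/16 = 306.1875
  albino: 1633 × 4/16 = 408.25
χ² = Σ (O − E)² / E
  agouti: (837 − 918.5625)² / 918.5625 = 7.2422
  black: (344 − 306.1875)² / 306.1875 = 4.6696
  albino: (452 − 408.25)² / 408.25 = 4.6885
χ² = 7.2422 + 4.6696 + 4.6885 = 16.6003 ≈ 16.600

16.600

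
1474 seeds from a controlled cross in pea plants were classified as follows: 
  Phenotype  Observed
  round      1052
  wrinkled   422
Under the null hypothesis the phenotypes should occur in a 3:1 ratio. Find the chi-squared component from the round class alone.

Under the 3:1 hypothesis (Σ ratio = 4, N = 1474):
  round: 1474 × 3/4 = 1105.5
  wrinkled: 1474 × 1/4 = 368.5
Contribution of round: (1052 − 1105.5)² / 1105.5 = 2.5891

2.589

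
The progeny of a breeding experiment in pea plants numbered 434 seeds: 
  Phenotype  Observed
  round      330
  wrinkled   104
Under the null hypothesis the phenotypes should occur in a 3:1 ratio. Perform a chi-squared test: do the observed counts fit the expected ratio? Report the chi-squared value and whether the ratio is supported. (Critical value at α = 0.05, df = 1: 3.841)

0.249; consistent

Under the 3:1 hypothesis (Σ ratio = 4, N = 434):
  round: 434 × 3/4 = 325.5
  wrinkled: 434 × 1/4 = 108.5
χ² = Σ (O − E)² / E
  round: (330 − 325.5)² / 325.5 = 0.0622
  wrinkled: (104 − 108.5)² / 108.5 = 0.1866
χ² = 0.0622 + 0.1866 = 0.2488 ≈ 0.249
Degrees of freedom = 2 − 1 = 1; critical value at α = 0.05 is 3.841.
Since 0.249 < 3.841, we fail to reject the null hypothesis — the data are consistent with the 3:1 ratio.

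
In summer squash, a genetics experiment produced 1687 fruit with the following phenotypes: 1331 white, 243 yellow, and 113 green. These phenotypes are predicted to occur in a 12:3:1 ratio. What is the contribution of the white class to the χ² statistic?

3.417

Under the 12:3:1 hypothesis (Σ ratio = 16, N = 1687):
  white: 1687 × 12/16 = 1265.25
  yellow: 1687 × 3/16 = 316.3125
  green: 1687 × 1/16 = 105.4375
Contribution of white: (1331 − 1265.25)² / 1265.25 = 3.4168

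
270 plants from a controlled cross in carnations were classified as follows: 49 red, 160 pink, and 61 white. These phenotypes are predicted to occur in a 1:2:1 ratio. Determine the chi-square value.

The 1:2:1 ratio has 4 parts, so with N = 270 the expected counts are:
  red: 270 × 1/4 = 67.5
  pink: 270 × 2/4 = 135
  white: 270 × 1/4 = 67.5
χ² = Σ (O − E)² / E
  red: (49 − 67.5)² / 67.5 = 5.0704
  pink: (160 − 135)² / 135 = 4.6296
  white: (61 − 67.5)² / 67.5 = 0.6259
χ² = 5.0704 + 4.6296 + 0.6259 = 10.3259 ≈ 10.326

10.326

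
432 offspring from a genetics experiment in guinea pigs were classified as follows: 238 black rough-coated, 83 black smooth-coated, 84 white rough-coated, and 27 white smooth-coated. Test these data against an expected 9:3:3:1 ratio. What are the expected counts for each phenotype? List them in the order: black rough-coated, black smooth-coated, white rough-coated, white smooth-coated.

243, 81, 81, 27

Total ratio parts = 16. Expected numbers out of 432:
  black rough-coated: 432 × 9/16 = 243
  black smooth-coated: 432 × 3/16 = 81
  white rough-coated: 432 × 3/16 = 81
  white smooth-coated: 432 × 1/16 = 27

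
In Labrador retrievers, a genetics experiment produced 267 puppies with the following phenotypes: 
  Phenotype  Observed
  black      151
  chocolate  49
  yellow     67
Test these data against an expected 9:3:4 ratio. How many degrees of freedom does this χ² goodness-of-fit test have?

A goodness-of-fit test with 3 phenotype classes has df = 3 − 1 = 2.

2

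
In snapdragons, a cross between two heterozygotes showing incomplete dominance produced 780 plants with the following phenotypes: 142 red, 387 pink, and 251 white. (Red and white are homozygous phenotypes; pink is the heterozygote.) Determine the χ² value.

30.510

With incomplete dominance, a heterozygote × heterozygote cross gives a 1:2:1 phenotypic ratio.
The 1:2:1 ratio has 4 parts, so with N = 780 the expected counts are:
  red: 780 × 1/4 = 195
  pink: 780 × 2/4 = 390
  white: 780 × 1/4 = 195
χ² = Σ (O − E)² / E
  red: (142 − 195)² / 195 = 14.4051
  pink: (387 − 390)² / 390 = 0.0231
  white: (251 − 195)² / 195 = 16.0821
χ² = 14.4051 + 0.0231 + 16.0821 = 30.5103 ≈ 30.510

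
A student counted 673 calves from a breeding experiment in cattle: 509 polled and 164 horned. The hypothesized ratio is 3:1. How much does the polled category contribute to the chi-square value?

0.036

Expected counts for N = 673 under a 3:1 ratio (total parts = 4):
  polled: 673 × 3/4 = 504.75
  horned: 673 × 1/4 = 168.25
Contribution of polled: (509 − 504.75)² / 504.75 = 0.0358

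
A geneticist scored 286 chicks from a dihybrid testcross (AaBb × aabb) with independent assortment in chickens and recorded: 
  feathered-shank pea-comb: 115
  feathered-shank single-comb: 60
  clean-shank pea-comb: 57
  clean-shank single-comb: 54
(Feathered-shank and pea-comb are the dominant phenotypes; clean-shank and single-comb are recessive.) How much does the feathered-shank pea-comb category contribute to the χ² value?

A dihybrid testcross with independent assortment gives a 1:1:1:1 ratio.
Total ratio parts = 4. Expected numbers out of 286:
  feathered-shank pea-comb: 286 × 1/4 = 71.5
  feathered-shank single-comb: 286 × 1/4 = 71.5
  clean-shank pea-comb: 286 × 1/4 = 71.5
  clean-shank single-comb: 286 × 1/4 = 71.5
Contribution of feathered-shank pea-comb: (115 − 71.5)² / 71.5 = 26.4650

26.465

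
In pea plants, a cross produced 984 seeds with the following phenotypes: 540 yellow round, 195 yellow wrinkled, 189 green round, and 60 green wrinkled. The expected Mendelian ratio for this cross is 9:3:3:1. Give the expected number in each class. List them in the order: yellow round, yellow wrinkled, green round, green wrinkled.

Total ratio parts = 16. Expected numbers out of 984:
  yellow round: 984 × 9/16 = 553.5
  yellow wrinkled: 984 × 3/16 = 184.5
  green round: 984 × 3/16 = 184.5
  green wrinkled: 984 × 1/16 = 61.5

553.5, 184.5, 184.5, 61.5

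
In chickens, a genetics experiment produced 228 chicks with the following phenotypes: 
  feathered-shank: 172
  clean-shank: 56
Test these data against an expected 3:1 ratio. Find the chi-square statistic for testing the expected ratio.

0.023

Expected counts for N = 228 under a 3:1 ratio (total parts = 4):
  feathered-shank: 228 × 3/4 = 171
  clean-shank: 228 × 1/4 = 57
χ² = Σ (O − E)² / E
  feathered-shank: (172 − 171)² / 171 = 0.0058
  clean-shank: (56 − 57)² / 57 = 0.0175
χ² = 0.0058 + 0.0175 = 0.0233 ≈ 0.023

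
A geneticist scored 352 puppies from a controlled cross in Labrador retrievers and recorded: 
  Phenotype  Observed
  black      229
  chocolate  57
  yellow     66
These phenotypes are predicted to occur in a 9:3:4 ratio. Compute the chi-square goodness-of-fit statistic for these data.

Expected counts for N = 352 under a 9:3:4 ratio (total parts = 16):
  black: 352 × 9/16 = 198
  chocolate: 352 × 3/16 = 66
  yellow: 352 × 4/16 = 88
χ² = Σ (O − E)² / E
  black: (229 − 198)² / 198 = 4.8535
  chocolate: (57 − 66)² / 66 = 1.2273
  yellow: (66 − 88)² / 88 = 5.5000
χ² = 4.8535 + 1.2273 + 5.5000 = 11.5808 ≈ 11.581

11.581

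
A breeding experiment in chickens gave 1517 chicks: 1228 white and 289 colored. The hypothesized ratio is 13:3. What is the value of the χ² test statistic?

Total ratio parts = 16. Expected numbers out of 1517:
  white: 1517 × 13/16 = 1232.5625
  colored: 1517 × 3/16 = 284.4375
χ² = Σ (O − E)² / E
  white: (1228 − 1232.5625)² / 1232.5625 = 0.0169
  colored: (289 − 284.4375)² / 284.4375 = 0.0732
χ² = 0.0169 + 0.0732 = 0.0901 ≈ 0.090

0.090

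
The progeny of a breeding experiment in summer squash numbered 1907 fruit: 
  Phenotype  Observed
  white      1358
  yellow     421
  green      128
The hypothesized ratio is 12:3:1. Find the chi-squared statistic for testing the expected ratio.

The 12:3:1 ratio has 16 parts, so with N = 1907 the expected counts are:
  white: 1907 × 12/16 = 1430.25
  yellow: 1907 × 3/16 = 357.5625
  green: 1907 × 1/16 = 119.1875
χ² = Σ (O − E)² / E
  white: (1358 − 1430.25)² / 1430.25 = 3.6498
  yellow: (421 − 357.5625)² / 357.5625 = 11.2549
  green: (128 − 119.1875)² / 119.1875 = 0.6516
χ² = 3.6498 + 11.2549 + 0.6516 = 15.5563 ≈ 15.556

15.556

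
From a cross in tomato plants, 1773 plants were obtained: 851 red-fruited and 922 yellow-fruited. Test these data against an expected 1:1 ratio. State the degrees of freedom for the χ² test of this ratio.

1

A goodness-of-fit test with 2 phenotype classes has df = 2 − 1 = 1.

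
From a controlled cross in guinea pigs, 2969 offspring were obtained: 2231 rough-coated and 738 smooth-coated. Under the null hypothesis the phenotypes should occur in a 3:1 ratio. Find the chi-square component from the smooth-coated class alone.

0.024

Total ratio parts = 4. Expected numbers out of 2969:
  rough-coated: 2969 × 3/4 = 2226.75
  smooth-coated: 2969 × 1/4 = 742.25
Contribution of smooth-coated: (738 − 742.25)² / 742.25 = 0.0243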